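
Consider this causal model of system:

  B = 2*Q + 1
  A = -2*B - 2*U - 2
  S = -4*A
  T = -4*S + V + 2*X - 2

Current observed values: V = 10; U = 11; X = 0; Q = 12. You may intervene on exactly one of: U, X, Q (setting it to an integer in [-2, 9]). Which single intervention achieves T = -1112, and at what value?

Intervening on U: with other inputs at their observed values, T = -32*U - 824. Solving for -1112 gives U = 9, within [-2, 9].
Intervening on X: T = 2*X - 1176. Reaching -1112 requires X = 32, outside [-2, 9].
Intervening on Q: T = -64*Q - 408. Reaching -1112 requires Q = 11, outside [-2, 9].

set U = 9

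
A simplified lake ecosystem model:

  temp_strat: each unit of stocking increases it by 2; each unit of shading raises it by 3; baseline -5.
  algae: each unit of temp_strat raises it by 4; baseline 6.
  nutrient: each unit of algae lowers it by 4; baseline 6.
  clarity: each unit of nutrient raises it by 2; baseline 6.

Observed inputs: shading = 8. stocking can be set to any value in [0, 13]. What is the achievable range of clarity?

Substituting into the temp_strat equation gives temp_strat = 2*stocking + 19.
So algae = 8*stocking + 82.
Substituting into the nutrient equation gives nutrient = -32*stocking - 322.
Substituting into the clarity equation gives clarity = -64*stocking - 638.
Linear in stocking, so extremes are at the endpoints: stocking = 0 gives clarity = -638; stocking = 13 gives clarity = -1470.

-1470 to -638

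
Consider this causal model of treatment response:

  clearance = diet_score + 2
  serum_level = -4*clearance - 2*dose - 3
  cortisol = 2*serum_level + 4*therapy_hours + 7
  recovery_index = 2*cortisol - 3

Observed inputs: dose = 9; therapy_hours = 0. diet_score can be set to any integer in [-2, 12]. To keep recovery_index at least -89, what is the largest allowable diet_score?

Substituting into the serum_level equation gives serum_level = -4*diet_score - 29.
This gives cortisol = -8*diet_score - 51.
This gives recovery_index = -16*diet_score - 105.
Require -16*diet_score - 105 ≥ -89, so diet_score ≤ -1.
The largest integer in [-2, 12] satisfying this is -1.

diet_score = -1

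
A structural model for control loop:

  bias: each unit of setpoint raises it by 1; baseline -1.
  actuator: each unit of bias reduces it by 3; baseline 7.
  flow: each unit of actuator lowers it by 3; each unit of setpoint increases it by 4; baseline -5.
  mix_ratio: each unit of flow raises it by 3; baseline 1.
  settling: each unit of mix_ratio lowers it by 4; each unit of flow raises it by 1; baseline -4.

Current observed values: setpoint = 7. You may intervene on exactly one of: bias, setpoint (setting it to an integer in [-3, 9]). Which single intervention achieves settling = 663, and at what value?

set setpoint = -2

Intervening on bias: settling = -99*bias - 30. Reaching 663 requires bias = -7, outside [-3, 9].
Intervening on setpoint: with other inputs at their observed values, settling = -143*setpoint + 377. Solving for 663 gives setpoint = -2, within [-3, 9].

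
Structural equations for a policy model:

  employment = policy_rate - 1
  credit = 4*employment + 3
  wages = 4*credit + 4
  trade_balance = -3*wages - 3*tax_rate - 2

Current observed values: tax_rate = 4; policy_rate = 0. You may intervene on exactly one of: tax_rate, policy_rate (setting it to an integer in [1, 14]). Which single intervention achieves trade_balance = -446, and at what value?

Intervening on tax_rate: trade_balance = -3*tax_rate - 2. Reaching -446 requires tax_rate = 148, outside [1, 14].
Intervening on policy_rate: with other inputs at their observed values, trade_balance = -48*policy_rate - 14. Solving for -446 gives policy_rate = 9, within [1, 14].

set policy_rate = 9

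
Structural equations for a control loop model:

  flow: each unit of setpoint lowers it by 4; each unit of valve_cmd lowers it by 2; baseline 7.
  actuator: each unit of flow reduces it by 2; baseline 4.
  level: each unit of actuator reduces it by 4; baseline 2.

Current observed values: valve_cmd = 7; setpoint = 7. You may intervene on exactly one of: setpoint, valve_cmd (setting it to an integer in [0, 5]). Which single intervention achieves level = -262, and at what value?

set valve_cmd = 5

Intervening on setpoint: level = -32*setpoint - 70. Reaching -262 requires setpoint = 6, outside [0, 5].
Intervening on valve_cmd: with other inputs at their observed values, level = -16*valve_cmd - 182. Solving for -262 gives valve_cmd = 5, within [0, 5].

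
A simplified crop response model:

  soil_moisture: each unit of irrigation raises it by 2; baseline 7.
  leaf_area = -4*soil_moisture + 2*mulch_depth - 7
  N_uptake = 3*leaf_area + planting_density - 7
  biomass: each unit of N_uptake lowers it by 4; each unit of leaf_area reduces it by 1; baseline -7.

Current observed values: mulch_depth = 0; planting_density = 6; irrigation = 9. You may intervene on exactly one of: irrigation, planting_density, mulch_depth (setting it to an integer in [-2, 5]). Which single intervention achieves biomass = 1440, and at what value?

set mulch_depth = -2

Intervening on irrigation: biomass = 104*irrigation + 452. Reaching 1440 requires irrigation = 19/2, not an integer.
Intervening on planting_density: biomass = -4*planting_density + 1412. Reaching 1440 requires planting_density = -7, outside [-2, 5].
Intervening on mulch_depth: with other inputs at their observed values, biomass = -26*mulch_depth + 1388. Solving for 1440 gives mulch_depth = -2, within [-2, 5].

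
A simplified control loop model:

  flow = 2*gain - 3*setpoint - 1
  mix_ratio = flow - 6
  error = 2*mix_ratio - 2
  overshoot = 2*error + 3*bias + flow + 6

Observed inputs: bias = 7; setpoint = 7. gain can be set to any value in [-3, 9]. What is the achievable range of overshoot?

Substituting into the flow equation gives flow = 2*gain - 22.
mix_ratio becomes 2*gain - 28.
error becomes 4*gain - 58.
Substituting into the overshoot equation gives overshoot = 10*gain - 111.
Linear in gain, so extremes are at the endpoints: gain = -3 gives overshoot = -141; gain = 9 gives overshoot = -21.

-141 to -21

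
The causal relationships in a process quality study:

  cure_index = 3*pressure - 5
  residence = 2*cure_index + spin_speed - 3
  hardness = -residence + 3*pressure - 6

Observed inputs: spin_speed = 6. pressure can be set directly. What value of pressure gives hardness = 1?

Substituting into the residence equation gives residence = 6*pressure - 7.
This gives hardness = -3*pressure + 1.
Solve -3*pressure + 1 = 1: pressure = (1 - 1) / -3 = 0.

pressure = 0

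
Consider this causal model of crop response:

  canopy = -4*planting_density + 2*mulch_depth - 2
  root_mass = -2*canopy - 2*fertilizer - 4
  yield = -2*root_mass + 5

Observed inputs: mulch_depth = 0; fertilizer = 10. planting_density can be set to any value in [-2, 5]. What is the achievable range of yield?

Substituting into the canopy equation gives canopy = -4*planting_density - 2.
root_mass becomes 8*planting_density - 20.
yield becomes -16*planting_density + 45.
Linear in planting_density, so extremes are at the endpoints: planting_density = -2 gives yield = 77; planting_density = 5 gives yield = -35.

-35 to 77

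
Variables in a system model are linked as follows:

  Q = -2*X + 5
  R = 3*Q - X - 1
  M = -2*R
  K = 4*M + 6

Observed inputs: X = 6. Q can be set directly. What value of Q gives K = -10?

Intervening on Q fixes its value directly, overriding its dependence on X.
Substituting into the R equation gives R = 3*Q - 7.
Substituting into the M equation gives M = -6*Q + 14.
Substituting into the K equation gives K = -24*Q + 62.
Solve -24*Q + 62 = -10: Q = (-10 - 62) / -24 = 3.

Q = 3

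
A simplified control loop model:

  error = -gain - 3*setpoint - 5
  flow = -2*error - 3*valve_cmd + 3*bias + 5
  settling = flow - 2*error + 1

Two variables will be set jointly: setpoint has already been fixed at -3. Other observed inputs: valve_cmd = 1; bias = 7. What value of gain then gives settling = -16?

gain = -6

With setpoint held at -3:
Substituting into the error equation gives error = -gain + 4.
This gives flow = 2*gain + 15.
settling becomes 4*gain + 8.
Solve 4*gain + 8 = -16: gain = (-16 - 8) / 4 = -6.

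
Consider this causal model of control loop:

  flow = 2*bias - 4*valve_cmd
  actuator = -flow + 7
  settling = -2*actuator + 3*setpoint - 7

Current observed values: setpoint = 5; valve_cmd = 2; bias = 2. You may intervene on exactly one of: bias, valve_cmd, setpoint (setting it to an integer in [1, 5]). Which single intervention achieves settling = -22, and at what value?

Intervening on bias: settling = 4*bias - 22. Reaching -22 requires bias = 0, outside [1, 5].
Intervening on valve_cmd: with other inputs at their observed values, settling = -8*valve_cmd + 2. Solving for -22 gives valve_cmd = 3, within [1, 5].
Intervening on setpoint: settling = 3*setpoint - 29. Reaching -22 requires setpoint = 7/3, not an integer.

set valve_cmd = 3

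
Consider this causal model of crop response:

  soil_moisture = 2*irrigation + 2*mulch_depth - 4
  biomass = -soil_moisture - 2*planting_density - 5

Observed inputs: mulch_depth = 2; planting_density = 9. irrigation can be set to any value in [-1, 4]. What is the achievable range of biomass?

-31 to -21

Substituting into the soil_moisture equation gives soil_moisture = 2*irrigation.
Substituting into the biomass equation gives biomass = -2*irrigation - 23.
Linear in irrigation, so extremes are at the endpoints: irrigation = -1 gives biomass = -21; irrigation = 4 gives biomass = -31.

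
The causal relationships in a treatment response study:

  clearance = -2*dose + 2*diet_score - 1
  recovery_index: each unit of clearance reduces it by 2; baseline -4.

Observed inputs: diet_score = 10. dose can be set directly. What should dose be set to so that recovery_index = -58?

dose = -4

Substituting into the clearance equation gives clearance = -2*dose + 19.
This gives recovery_index = 4*dose - 42.
Solve 4*dose - 42 = -58: dose = (-58 + 42) / 4 = -4.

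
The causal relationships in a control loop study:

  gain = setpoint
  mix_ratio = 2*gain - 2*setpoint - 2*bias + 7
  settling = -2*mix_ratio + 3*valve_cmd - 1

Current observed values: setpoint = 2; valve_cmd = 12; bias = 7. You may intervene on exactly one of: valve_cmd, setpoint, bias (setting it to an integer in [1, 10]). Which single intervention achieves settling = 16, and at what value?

Intervening on valve_cmd: with other inputs at their observed values, settling = 3*valve_cmd + 13. Solving for 16 gives valve_cmd = 1, within [1, 10].
Intervening on setpoint: the paths from setpoint to settling cancel (net effect zero), leaving settling = 49; 16 is unreachable this way.
Intervening on bias: settling = 4*bias + 21. Reaching 16 requires bias = -5/4, not an integer.

set valve_cmd = 1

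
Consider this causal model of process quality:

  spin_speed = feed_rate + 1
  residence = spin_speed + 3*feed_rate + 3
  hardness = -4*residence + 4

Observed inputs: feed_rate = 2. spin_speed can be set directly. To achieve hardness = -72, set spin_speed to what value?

Intervening on spin_speed fixes its value directly, overriding its dependence on feed_rate.
Substituting into the residence equation gives residence = spin_speed + 9.
Substituting into the hardness equation gives hardness = -4*spin_speed - 32.
Solve -4*spin_speed - 32 = -72: spin_speed = (-72 + 32) / -4 = 10.

spin_speed = 10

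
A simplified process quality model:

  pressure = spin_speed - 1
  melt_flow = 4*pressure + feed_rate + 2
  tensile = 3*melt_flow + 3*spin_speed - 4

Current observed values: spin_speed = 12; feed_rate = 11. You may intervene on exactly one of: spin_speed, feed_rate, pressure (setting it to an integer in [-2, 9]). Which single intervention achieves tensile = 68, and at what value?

set spin_speed = 3

Intervening on spin_speed: with other inputs at their observed values, tensile = 15*spin_speed + 23. Solving for 68 gives spin_speed = 3, within [-2, 9].
Intervening on feed_rate: tensile = 3*feed_rate + 170. Reaching 68 requires feed_rate = -34, outside [-2, 9].
Intervening on pressure: tensile = 12*pressure + 71. Reaching 68 requires pressure = -1/4, not an integer.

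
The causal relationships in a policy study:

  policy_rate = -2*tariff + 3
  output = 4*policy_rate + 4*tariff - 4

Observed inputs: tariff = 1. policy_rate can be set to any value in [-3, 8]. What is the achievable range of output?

-12 to 32

Intervening on policy_rate fixes its value directly, overriding its dependence on tariff.
Substituting into the output equation gives output = 4*policy_rate.
Linear in policy_rate, so extremes are at the endpoints: policy_rate = -3 gives output = -12; policy_rate = 8 gives output = 32.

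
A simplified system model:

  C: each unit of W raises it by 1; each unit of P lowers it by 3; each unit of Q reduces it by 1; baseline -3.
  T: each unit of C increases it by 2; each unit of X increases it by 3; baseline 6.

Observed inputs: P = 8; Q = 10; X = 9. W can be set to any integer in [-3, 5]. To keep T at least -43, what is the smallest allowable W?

W = -1

Substituting into the C equation gives C = W - 37.
Substituting into the T equation gives T = 2*W - 41.
Require 2*W - 41 ≥ -43, so W ≥ -1.
The smallest integer in [-3, 5] satisfying this is -1.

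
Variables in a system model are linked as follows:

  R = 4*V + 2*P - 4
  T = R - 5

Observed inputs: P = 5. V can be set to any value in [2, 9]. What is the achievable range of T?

Substituting into the R equation gives R = 4*V + 6.
Substituting into the T equation gives T = 4*V + 1.
Linear in V, so extremes are at the endpoints: V = 2 gives T = 9; V = 9 gives T = 37.

9 to 37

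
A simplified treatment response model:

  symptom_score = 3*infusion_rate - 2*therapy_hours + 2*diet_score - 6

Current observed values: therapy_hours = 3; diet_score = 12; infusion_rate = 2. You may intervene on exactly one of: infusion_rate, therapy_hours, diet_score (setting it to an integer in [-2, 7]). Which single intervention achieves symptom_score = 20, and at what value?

Intervening on infusion_rate: symptom_score = 3*infusion_rate + 12. Reaching 20 requires infusion_rate = 8/3, not an integer.
Intervening on therapy_hours: with other inputs at their observed values, symptom_score = -2*therapy_hours + 24. Solving for 20 gives therapy_hours = 2, within [-2, 7].
Intervening on diet_score: symptom_score = 2*diet_score - 6. Reaching 20 requires diet_score = 13, outside [-2, 7].

set therapy_hours = 2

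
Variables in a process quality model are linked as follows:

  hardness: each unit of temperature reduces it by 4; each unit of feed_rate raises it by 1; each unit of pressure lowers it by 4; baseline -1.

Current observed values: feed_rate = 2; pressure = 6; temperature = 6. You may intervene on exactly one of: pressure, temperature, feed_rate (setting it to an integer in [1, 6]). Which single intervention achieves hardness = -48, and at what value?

set feed_rate = 1

Intervening on pressure: hardness = -4*pressure - 23. Reaching -48 requires pressure = 25/4, not an integer.
Intervening on temperature: hardness = -4*temperature - 23. Reaching -48 requires temperature = 25/4, not an integer.
Intervening on feed_rate: with other inputs at their observed values, hardness = feed_rate - 49. Solving for -48 gives feed_rate = 1, within [1, 6].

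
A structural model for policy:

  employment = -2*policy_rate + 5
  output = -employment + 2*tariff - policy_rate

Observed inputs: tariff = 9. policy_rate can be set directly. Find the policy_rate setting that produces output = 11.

Substituting into the output equation gives output = policy_rate + 13.
Solve policy_rate + 13 = 11: policy_rate = (11 - 13) / 1 = -2.

policy_rate = -2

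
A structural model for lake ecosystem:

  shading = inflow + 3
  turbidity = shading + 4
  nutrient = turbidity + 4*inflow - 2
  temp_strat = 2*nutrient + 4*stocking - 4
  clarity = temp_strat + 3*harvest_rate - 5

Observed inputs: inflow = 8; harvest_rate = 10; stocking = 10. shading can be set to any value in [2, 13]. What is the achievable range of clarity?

Intervening on shading fixes its value directly, overriding its dependence on inflow.
Substituting into the nutrient equation gives nutrient = shading + 34.
Substituting into the temp_strat equation gives temp_strat = 2*shading + 104.
Substituting into the clarity equation gives clarity = 2*shading + 129.
Linear in shading, so extremes are at the endpoints: shading = 2 gives clarity = 133; shading = 13 gives clarity = 155.

133 to 155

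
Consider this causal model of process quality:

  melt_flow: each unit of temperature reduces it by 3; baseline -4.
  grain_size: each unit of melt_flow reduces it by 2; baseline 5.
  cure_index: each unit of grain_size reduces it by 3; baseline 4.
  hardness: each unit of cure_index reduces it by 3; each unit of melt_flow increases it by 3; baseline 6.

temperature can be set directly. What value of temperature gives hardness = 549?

temperature = 10

Substituting into the grain_size equation gives grain_size = 6*temperature + 13.
Substituting into the cure_index equation gives cure_index = -18*temperature - 35.
This gives hardness = 45*temperature + 99.
Solve 45*temperature + 99 = 549: temperature = (549 - 99) / 45 = 10.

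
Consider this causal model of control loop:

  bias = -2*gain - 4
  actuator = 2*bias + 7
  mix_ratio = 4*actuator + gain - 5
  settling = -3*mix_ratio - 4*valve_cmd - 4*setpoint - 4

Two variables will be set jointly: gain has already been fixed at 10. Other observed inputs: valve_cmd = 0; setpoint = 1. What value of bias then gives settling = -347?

bias = 10

With gain held at 10:
Intervening on bias fixes its value directly, overriding its dependence on gain.
Substituting into the mix_ratio equation gives mix_ratio = 8*bias + 33.
Substituting into the settling equation gives settling = -24*bias - 107.
Solve -24*bias - 107 = -347: bias = (-347 + 107) / -24 = 10.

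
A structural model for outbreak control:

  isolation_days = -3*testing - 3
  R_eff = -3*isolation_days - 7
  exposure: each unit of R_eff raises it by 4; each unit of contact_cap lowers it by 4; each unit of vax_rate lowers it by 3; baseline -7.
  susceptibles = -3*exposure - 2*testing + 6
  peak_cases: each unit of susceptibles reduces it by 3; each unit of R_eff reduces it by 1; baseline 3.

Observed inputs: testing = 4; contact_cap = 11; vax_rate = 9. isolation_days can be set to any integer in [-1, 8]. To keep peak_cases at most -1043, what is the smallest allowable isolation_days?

Intervening on isolation_days fixes its value directly, overriding its dependence on testing.
Substituting into the exposure equation gives exposure = -12*isolation_days - 106.
This gives susceptibles = 36*isolation_days + 316.
peak_cases becomes -105*isolation_days - 938.
Require -105*isolation_days - 938 ≤ -1043, so isolation_days ≥ 1.
The smallest integer in [-1, 8] satisfying this is 1.

isolation_days = 1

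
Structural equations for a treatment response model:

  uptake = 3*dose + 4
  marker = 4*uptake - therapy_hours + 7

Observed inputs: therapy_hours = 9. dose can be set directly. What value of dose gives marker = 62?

dose = 4

Substituting into the marker equation gives marker = 12*dose + 14.
Solve 12*dose + 14 = 62: dose = (62 - 14) / 12 = 4.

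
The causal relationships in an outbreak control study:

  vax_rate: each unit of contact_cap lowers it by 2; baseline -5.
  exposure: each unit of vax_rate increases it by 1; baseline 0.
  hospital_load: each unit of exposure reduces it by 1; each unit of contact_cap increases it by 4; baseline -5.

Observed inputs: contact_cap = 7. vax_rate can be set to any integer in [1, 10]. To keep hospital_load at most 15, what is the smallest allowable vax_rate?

Intervening on vax_rate fixes its value directly, overriding its dependence on contact_cap.
Substituting into the hospital_load equation gives hospital_load = -vax_rate + 23.
Require -vax_rate + 23 ≤ 15, so vax_rate ≥ 8.
The smallest integer in [1, 10] satisfying this is 8.

vax_rate = 8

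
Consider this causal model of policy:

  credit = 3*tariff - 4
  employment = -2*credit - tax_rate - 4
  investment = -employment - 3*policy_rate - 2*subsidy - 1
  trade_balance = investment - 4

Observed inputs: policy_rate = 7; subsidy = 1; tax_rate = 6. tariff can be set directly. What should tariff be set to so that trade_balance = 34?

tariff = 10

Substituting into the employment equation gives employment = -6*tariff - 2.
investment becomes 6*tariff - 22.
So trade_balance = 6*tariff - 26.
Solve 6*tariff - 26 = 34: tariff = (34 + 26) / 6 = 10.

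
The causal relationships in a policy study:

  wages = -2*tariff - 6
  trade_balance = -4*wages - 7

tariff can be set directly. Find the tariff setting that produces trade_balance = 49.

tariff = 4

Substituting into the trade_balance equation gives trade_balance = 8*tariff + 17.
Solve 8*tariff + 17 = 49: tariff = (49 - 17) / 8 = 4.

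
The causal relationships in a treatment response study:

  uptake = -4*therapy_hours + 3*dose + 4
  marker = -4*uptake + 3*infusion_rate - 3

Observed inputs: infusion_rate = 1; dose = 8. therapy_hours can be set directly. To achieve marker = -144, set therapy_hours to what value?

therapy_hours = -2

Substituting into the uptake equation gives uptake = -4*therapy_hours + 28.
This gives marker = 16*therapy_hours - 112.
Solve 16*therapy_hours - 112 = -144: therapy_hours = (-144 + 112) / 16 = -2.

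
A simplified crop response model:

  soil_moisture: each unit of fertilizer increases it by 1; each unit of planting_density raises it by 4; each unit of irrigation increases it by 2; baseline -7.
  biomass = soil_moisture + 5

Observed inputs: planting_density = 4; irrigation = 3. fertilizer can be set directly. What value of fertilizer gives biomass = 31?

Substituting into the soil_moisture equation gives soil_moisture = fertilizer + 15.
Substituting into the biomass equation gives biomass = fertilizer + 20.
Solve fertilizer + 20 = 31: fertilizer = (31 - 20) / 1 = 11.

fertilizer = 11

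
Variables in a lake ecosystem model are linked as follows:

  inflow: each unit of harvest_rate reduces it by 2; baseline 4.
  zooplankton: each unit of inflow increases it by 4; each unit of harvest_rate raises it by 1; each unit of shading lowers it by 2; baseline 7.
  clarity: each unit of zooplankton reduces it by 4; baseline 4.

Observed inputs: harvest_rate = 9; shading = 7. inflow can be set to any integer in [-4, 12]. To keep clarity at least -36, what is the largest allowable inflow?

inflow = 2

Intervening on inflow fixes its value directly, overriding its dependence on harvest_rate.
Substituting into the zooplankton equation gives zooplankton = 4*inflow + 2.
Substituting into the clarity equation gives clarity = -16*inflow - 4.
Require -16*inflow - 4 ≥ -36, so inflow ≤ 2.
The largest integer in [-4, 12] satisfying this is 2.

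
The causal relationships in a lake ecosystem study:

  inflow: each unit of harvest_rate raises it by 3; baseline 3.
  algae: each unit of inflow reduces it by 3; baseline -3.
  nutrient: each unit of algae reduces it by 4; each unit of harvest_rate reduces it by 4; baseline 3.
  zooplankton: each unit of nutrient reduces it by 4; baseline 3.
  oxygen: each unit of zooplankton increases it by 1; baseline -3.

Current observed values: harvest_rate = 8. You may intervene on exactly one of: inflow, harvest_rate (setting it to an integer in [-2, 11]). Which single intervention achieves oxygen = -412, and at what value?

Intervening on inflow: with other inputs at their observed values, oxygen = -48*inflow + 68. Solving for -412 gives inflow = 10, within [-2, 11].
Intervening on harvest_rate: oxygen = -128*harvest_rate - 204. Reaching -412 requires harvest_rate = 13/8, not an integer.

set inflow = 10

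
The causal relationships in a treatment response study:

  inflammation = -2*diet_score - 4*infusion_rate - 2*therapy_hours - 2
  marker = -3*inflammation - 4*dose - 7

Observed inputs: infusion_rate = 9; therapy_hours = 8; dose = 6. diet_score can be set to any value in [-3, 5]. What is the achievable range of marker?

Substituting into the inflammation equation gives inflammation = -2*diet_score - 54.
marker becomes 6*diet_score + 131.
Linear in diet_score, so extremes are at the endpoints: diet_score = -3 gives marker = 113; diet_score = 5 gives marker = 161.

113 to 161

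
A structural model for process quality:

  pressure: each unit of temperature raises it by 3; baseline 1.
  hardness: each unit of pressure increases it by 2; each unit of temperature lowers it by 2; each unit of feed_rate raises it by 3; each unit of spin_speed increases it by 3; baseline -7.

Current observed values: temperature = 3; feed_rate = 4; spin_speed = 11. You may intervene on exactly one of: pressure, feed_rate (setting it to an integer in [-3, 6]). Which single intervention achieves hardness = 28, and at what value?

set pressure = -2

Intervening on pressure: with other inputs at their observed values, hardness = 2*pressure + 32. Solving for 28 gives pressure = -2, within [-3, 6].
Intervening on feed_rate: hardness = 3*feed_rate + 40. Reaching 28 requires feed_rate = -4, outside [-3, 6].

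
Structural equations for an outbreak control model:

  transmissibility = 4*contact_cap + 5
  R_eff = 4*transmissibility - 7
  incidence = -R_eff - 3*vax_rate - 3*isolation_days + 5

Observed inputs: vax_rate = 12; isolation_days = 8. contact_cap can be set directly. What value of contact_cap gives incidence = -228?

contact_cap = 10

Substituting into the R_eff equation gives R_eff = 16*contact_cap + 13.
So incidence = -16*contact_cap - 68.
Solve -16*contact_cap - 68 = -228: contact_cap = (-228 + 68) / -16 = 10.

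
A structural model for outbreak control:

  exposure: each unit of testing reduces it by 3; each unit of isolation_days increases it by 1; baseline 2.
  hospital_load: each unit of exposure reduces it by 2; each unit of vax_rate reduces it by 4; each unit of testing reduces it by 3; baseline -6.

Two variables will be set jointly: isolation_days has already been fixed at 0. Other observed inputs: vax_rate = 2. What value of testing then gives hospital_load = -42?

With isolation_days held at 0:
Substituting into the exposure equation gives exposure = -3*testing + 2.
hospital_load becomes 3*testing - 18.
Solve 3*testing - 18 = -42: testing = (-42 + 18) / 3 = -8.

testing = -8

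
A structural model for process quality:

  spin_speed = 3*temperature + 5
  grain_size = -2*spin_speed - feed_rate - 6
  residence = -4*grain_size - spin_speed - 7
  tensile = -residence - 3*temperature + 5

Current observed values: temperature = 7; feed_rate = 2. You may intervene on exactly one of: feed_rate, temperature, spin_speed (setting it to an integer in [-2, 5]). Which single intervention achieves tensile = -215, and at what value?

set feed_rate = 0

Intervening on feed_rate: with other inputs at their observed values, tensile = -4*feed_rate - 215. Solving for -215 gives feed_rate = 0, within [-2, 5].
Intervening on temperature: tensile = -24*temperature - 55. Reaching -215 requires temperature = 20/3, not an integer.
Intervening on spin_speed: tensile = -7*spin_speed - 41. Reaching -215 requires spin_speed = 174/7, not an integer.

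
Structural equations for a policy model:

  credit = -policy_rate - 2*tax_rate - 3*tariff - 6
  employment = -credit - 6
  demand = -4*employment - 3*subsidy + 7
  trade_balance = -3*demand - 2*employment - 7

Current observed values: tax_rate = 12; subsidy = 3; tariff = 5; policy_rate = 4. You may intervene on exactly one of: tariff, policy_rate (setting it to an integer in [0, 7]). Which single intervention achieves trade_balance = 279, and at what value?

Intervening on tariff: with other inputs at their observed values, trade_balance = 30*tariff + 279. Solving for 279 gives tariff = 0, within [0, 7].
Intervening on policy_rate: trade_balance = 10*policy_rate + 389. Reaching 279 requires policy_rate = -11, outside [0, 7].

set tariff = 0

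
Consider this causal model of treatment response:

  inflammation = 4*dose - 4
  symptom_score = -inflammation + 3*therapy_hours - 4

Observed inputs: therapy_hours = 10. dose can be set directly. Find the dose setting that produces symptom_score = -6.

dose = 9

Substituting into the symptom_score equation gives symptom_score = -4*dose + 30.
Solve -4*dose + 30 = -6: dose = (-6 - 30) / -4 = 9.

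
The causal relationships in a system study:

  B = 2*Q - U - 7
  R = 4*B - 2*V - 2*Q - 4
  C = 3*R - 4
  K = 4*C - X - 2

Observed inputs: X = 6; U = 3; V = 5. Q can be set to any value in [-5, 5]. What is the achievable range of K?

Substituting into the B equation gives B = 2*Q - 10.
R becomes 6*Q - 54.
Substituting into the C equation gives C = 18*Q - 166.
K becomes 72*Q - 672.
Linear in Q, so extremes are at the endpoints: Q = -5 gives K = -1032; Q = 5 gives K = -312.

-1032 to -312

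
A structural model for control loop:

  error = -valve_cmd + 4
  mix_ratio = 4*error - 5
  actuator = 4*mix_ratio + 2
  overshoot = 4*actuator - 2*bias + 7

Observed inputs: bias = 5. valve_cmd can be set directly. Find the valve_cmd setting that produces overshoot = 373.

Substituting into the mix_ratio equation gives mix_ratio = -4*valve_cmd + 11.
Substituting into the actuator equation gives actuator = -16*valve_cmd + 46.
This gives overshoot = -64*valve_cmd + 181.
Solve -64*valve_cmd + 181 = 373: valve_cmd = (373 - 181) / -64 = -3.

valve_cmd = -3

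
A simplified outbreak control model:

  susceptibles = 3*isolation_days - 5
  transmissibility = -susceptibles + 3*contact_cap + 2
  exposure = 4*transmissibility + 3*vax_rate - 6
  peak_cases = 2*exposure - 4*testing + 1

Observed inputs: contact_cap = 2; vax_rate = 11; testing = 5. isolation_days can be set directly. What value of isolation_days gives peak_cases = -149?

Substituting into the transmissibility equation gives transmissibility = -3*isolation_days + 13.
Substituting into the exposure equation gives exposure = -12*isolation_days + 79.
This gives peak_cases = -24*isolation_days + 139.
Solve -24*isolation_days + 139 = -149: isolation_days = (-149 - 139) / -24 = 12.

isolation_days = 12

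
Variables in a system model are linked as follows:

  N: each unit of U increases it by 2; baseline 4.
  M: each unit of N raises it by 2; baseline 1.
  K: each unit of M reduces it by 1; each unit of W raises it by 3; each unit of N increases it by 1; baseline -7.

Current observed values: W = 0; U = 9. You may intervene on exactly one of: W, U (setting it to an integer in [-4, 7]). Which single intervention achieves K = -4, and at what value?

Intervening on W: K = 3*W - 30. Reaching -4 requires W = 26/3, not an integer.
Intervening on U: with other inputs at their observed values, K = -2*U - 12. Solving for -4 gives U = -4, within [-4, 7].

set U = -4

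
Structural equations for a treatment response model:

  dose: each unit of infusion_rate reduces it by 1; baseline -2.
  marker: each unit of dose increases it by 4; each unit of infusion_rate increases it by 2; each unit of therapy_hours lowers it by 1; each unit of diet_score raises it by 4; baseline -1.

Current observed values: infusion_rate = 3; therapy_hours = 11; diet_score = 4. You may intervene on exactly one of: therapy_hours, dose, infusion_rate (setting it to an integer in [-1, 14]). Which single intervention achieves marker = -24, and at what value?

Intervening on therapy_hours: marker = -therapy_hours + 1. Reaching -24 requires therapy_hours = 25, outside [-1, 14].
Intervening on dose: marker = 4*dose + 10. Reaching -24 requires dose = -17/2, not an integer.
Intervening on infusion_rate: with other inputs at their observed values, marker = -2*infusion_rate - 4. Solving for -24 gives infusion_rate = 10, within [-1, 14].

set infusion_rate = 10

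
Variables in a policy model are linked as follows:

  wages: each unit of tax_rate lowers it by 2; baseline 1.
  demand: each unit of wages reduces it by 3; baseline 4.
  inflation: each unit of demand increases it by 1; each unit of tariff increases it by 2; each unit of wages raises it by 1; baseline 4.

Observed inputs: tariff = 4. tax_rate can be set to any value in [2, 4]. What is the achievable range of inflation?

Substituting into the demand equation gives demand = 6*tax_rate + 1.
Substituting into the inflation equation gives inflation = 4*tax_rate + 14.
Linear in tax_rate, so extremes are at the endpoints: tax_rate = 2 gives inflation = 22; tax_rate = 4 gives inflation = 30.

22 to 30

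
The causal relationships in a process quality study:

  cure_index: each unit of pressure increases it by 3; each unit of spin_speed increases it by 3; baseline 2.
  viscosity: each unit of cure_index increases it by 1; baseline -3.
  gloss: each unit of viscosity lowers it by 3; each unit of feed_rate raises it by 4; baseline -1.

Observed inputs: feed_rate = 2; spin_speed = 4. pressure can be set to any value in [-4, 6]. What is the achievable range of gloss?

-80 to 10

Substituting into the cure_index equation gives cure_index = 3*pressure + 14.
So viscosity = 3*pressure + 11.
Substituting into the gloss equation gives gloss = -9*pressure - 26.
Linear in pressure, so extremes are at the endpoints: pressure = -4 gives gloss = 10; pressure = 6 gives gloss = -80.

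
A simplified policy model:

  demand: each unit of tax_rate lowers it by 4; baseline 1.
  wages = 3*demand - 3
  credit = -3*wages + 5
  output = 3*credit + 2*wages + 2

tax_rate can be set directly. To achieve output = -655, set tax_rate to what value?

tax_rate = -8

Substituting into the wages equation gives wages = -12*tax_rate.
This gives credit = 36*tax_rate + 5.
So output = 84*tax_rate + 17.
Solve 84*tax_rate + 17 = -655: tax_rate = (-655 - 17) / 84 = -8.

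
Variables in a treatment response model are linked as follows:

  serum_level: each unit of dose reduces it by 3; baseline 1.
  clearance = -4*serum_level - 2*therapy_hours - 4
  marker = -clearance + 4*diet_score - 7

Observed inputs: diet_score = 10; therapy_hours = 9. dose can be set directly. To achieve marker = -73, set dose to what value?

dose = 11

Substituting into the clearance equation gives clearance = 12*dose - 26.
marker becomes -12*dose + 59.
Solve -12*dose + 59 = -73: dose = (-73 - 59) / -12 = 11.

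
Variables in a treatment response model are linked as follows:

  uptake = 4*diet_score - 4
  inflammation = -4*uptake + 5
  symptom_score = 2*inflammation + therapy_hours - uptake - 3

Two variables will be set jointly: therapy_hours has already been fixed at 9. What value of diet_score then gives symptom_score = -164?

With therapy_hours held at 9:
Substituting into the inflammation equation gives inflammation = -16*diet_score + 21.
This gives symptom_score = -36*diet_score + 52.
Solve -36*diet_score + 52 = -164: diet_score = (-164 - 52) / -36 = 6.

diet_score = 6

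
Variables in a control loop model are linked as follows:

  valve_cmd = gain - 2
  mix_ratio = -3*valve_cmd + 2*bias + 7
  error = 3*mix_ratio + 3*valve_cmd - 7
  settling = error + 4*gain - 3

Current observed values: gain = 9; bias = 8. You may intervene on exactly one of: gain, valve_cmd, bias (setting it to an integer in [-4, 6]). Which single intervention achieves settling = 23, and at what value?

set bias = 3

Intervening on gain: settling = -2*gain + 71. Reaching 23 requires gain = 24, outside [-4, 6].
Intervening on valve_cmd: settling = -6*valve_cmd + 95. Reaching 23 requires valve_cmd = 12, outside [-4, 6].
Intervening on bias: with other inputs at their observed values, settling = 6*bias + 5. Solving for 23 gives bias = 3, within [-4, 6].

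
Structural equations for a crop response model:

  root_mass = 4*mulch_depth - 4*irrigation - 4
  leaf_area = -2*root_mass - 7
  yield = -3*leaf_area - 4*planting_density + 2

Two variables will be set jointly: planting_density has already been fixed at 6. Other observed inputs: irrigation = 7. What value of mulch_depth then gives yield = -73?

With planting_density held at 6:
Substituting into the root_mass equation gives root_mass = 4*mulch_depth - 32.
Substituting into the leaf_area equation gives leaf_area = -8*mulch_depth + 57.
Substituting into the yield equation gives yield = 24*mulch_depth - 193.
Solve 24*mulch_depth - 193 = -73: mulch_depth = (-73 + 193) / 24 = 5.

mulch_depth = 5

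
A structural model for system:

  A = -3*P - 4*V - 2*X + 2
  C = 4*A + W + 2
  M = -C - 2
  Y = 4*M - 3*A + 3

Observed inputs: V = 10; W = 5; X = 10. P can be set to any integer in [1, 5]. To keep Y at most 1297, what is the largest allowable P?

Substituting into the A equation gives A = -3*P - 58.
This gives C = -12*P - 225.
Substituting into the M equation gives M = 12*P + 223.
Y becomes 57*P + 1069.
Require 57*P + 1069 ≤ 1297, so P ≤ 4.
The largest integer in [1, 5] satisfying this is 4.

P = 4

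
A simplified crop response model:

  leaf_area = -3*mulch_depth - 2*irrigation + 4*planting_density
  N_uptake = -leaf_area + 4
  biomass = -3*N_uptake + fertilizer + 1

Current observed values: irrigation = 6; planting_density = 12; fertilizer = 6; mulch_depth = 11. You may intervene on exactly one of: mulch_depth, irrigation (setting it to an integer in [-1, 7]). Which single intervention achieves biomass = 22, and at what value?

Intervening on mulch_depth: biomass = -9*mulch_depth + 103. Reaching 22 requires mulch_depth = 9, outside [-1, 7].
Intervening on irrigation: with other inputs at their observed values, biomass = -6*irrigation + 40. Solving for 22 gives irrigation = 3, within [-1, 7].

set irrigation = 3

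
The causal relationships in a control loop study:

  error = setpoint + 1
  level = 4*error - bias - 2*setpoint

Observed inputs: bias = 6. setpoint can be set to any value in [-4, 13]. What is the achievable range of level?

-10 to 24

Substituting into the level equation gives level = 2*setpoint - 2.
Linear in setpoint, so extremes are at the endpoints: setpoint = -4 gives level = -10; setpoint = 13 gives level = 24.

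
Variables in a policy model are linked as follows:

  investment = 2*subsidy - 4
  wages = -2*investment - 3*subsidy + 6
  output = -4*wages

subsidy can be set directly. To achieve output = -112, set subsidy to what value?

subsidy = -2

Substituting into the wages equation gives wages = -7*subsidy + 14.
So output = 28*subsidy - 56.
Solve 28*subsidy - 56 = -112: subsidy = (-112 + 56) / 28 = -2.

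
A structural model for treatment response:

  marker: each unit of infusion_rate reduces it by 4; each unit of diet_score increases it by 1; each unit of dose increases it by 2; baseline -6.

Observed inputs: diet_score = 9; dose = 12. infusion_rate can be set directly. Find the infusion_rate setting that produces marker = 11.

Substituting into the marker equation gives marker = -4*infusion_rate + 27.
Solve -4*infusion_rate + 27 = 11: infusion_rate = (11 - 27) / -4 = 4.

infusion_rate = 4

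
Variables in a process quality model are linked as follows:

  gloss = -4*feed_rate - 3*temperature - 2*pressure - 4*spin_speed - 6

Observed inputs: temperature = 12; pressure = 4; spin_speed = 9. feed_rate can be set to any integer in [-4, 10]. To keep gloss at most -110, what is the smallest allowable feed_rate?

feed_rate = 6

Substituting into the gloss equation gives gloss = -4*feed_rate - 86.
Require -4*feed_rate - 86 ≤ -110, so feed_rate ≥ 6.
The smallest integer in [-4, 10] satisfying this is 6.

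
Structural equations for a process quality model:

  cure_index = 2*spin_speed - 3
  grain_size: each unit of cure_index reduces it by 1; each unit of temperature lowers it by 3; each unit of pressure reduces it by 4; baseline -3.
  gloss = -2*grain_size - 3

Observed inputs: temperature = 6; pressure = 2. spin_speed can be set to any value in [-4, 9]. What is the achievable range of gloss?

33 to 85

Substituting into the grain_size equation gives grain_size = -2*spin_speed - 26.
This gives gloss = 4*spin_speed + 49.
Linear in spin_speed, so extremes are at the endpoints: spin_speed = -4 gives gloss = 33; spin_speed = 9 gives gloss = 85.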